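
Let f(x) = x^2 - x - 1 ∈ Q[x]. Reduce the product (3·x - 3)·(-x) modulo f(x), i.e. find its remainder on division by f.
First multiply in Q[x] without reducing: a · b = -3·x^2 + 3·x. Now divide by f(x) = x^2 - x - 1, eliminating the leading term at each step:
  leading term -3·x^2: subtract (-3)·f(x) = -3·x^2 + 3·x + 3, leaving -3
The degree is now < 2, so this is the remainder. Hence a · b ≡ -3 in Q[x]/(f).

Final answer: a · b ≡ -3 (mod f(x))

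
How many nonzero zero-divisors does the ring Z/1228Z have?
In Z/1228Z each nonzero element is either a unit (gcd with 1228 is 1) or a zero-divisor (gcd > 1). The number of units is φ(1228): factorise 1228 = 2^2 · 307, so φ(1228) = (2^2 − 2^1) · (307 − 1) = 2 · 306 = 612. The nonzero elements number 1228 − 1 = 1227. Hence the nonzero zero-divisors number 1227 − 612 = 615.

Final answer: Z/1228Z has 615 nonzero zero-divisors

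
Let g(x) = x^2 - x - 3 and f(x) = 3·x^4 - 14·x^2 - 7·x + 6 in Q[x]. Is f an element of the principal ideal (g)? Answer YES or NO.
In Q[x] the ideal (g) consists of all multiples of g, so f ∈ (g) iff g | f, i.e. iff the remainder of f on division by g is 0. Divide f by g (g is monic, so eliminate the leading term of the running remainder at each step):
  leading term 3·x^4: subtract (3·x^2)·g(x) = 3·x^4 - 3·x^3 - 9·x^2, leaving 3·x^3 - 5·x^2 - 7·x + 6
  leading term 3·x^3: subtract (3·x)·g(x) = 3·x^3 - 3·x^2 - 9·x, leaving -2·x^2 + 2·x + 6
  leading term -2·x^2: subtract (-2)·g(x) = -2·x^2 + 2·x + 6, leaving 0
The remainder is 0, so f(x) = g(x) · h(x) with h(x) = 3·x^2 + 3·x - 2. Hence g | f, i.e. f ∈ (g).

Final answer: YES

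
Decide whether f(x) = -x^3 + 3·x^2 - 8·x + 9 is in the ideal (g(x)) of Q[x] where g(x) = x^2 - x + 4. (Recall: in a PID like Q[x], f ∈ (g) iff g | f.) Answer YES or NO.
In Q[x] the ideal (g) consists of all multiples of g, so f ∈ (g) iff g | f, i.e. iff the remainder of f on division by g is 0. Divide f by g (g is monic, so eliminate the leading term of the running remainder at each step):
  leading term -x^3: subtract (-x)·g(x) = -x^3 + x^2 - 4·x, leaving 2·x^2 - 4·x + 9
  leading term 2·x^2: subtract (2)·g(x) = 2·x^2 - 2·x + 8, leaving 1 - 2·x
The remainder r(x) = 1 - 2·x ≠ 0 (and deg r < deg g), so g ∤ f, i.e. f ∉ (g).

Final answer: NO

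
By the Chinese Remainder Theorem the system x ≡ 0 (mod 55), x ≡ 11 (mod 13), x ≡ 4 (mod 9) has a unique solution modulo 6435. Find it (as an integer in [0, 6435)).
x ≡ 6160 (mod 6435); the representative in [0, 6435) is 6160

The moduli 55, 13, 9 are pairwise coprime, so by the CRT there is a unique solution mod 55·13·9 = 6435.
Solve by successive substitution. Start with x ≡ 0 (mod 55).
  Combine with x ≡ 11 (mod 13): write x = 55·t and require 55·t ≡ 11 (mod 13). Since 55^(−1) ≡ 9 (mod 13) (55 ≡ 3 (mod 13)), t ≡ 9·11 ≡ 8 (mod 13). So x ≡ 55·8 = 440 (mod 715).
  Combine with x ≡ 4 (mod 9): write x = 440 + 715·t and require 440 + 715·t ≡ 4 (mod 9), i.e. 715·t ≡ 4 − 440 ≡ 5 (mod 9). Since 715^(−1) ≡ 7 (mod 9) (715 ≡ 4 (mod 9)), t ≡ 7·5 ≡ 8 (mod 9). So x ≡ 440 + 715·8 = 6160 (mod 6435).
Unique solution in [0, 6435): x = 6160.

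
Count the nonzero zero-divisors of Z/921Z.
Z/921Z has 308 nonzero zero-divisors

In Z/921Z each nonzero element is either a unit (gcd with 921 is 1) or a zero-divisor (gcd > 1). The number of units is φ(921): factorise 921 = 3 · 307, so φ(921) = (3 − 1) · (307 − 1) = 2 · 306 = 612. The nonzero elements number 921 − 1 = 920. Hence the nonzero zero-divisors number 920 − 612 = 308.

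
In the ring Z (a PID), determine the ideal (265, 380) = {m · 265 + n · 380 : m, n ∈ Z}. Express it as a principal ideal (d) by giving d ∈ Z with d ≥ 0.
In the PID Z, (a, b) is generated by gcd(a, b). Compute gcd(380, 265) with the extended Euclidean algorithm, tracking rows (r, s, t) with s·380 + t·265 = r:
  row A: (380, 1, 0)   [1·380 + 0·265 = 380]
  row B: (265, 0, 1)   [0·380 + 1·265 = 265]
  380 = 1·265 + 115   → row C = row A − 1·row B = (115, 1, −1)   [check: 1·380 − 1·265 = 115]
  265 = 2·115 + 35   → row D = row B − 2·row C = (35, −2, 3)   [check: −2·380 + 3·265 = 35]
  115 = 3·35 + 10   → row E = row C − 3·row D = (10, 7, −10)   [check: 7·380 − 10·265 = 10]
  35 = 3·10 + 5   → row F = row D − 3·row E = (5, −23, 33)   [check: −23·380 + 33·265 = 5]
  10 = 2·5 + 0   → remainder 0, stop. gcd = 5 (last nonzero row F).
So gcd(265, 380) = 5, with Bézout identity −23·380 + 33·265 = 5. Containment (⊇): the Bézout identity exhibits 5 as an element of (265, 380), giving (5) ⊆ (265, 380). Containment (⊆): since 5 | 265 and 5 | 380 (265 = 5·53, 380 = 5·76), every Z-linear combination of 265 and 380 is divisible by 5, so (265, 380) ⊆ (5). Therefore (265, 380) = (5), d = 5.

Final answer: (265, 380) = (5); d = 5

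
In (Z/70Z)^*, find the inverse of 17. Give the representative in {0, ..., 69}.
Apply the extended Euclidean algorithm to (70, 17), tracking rows (r, s, t) with s·70 + t·17 = r. Each division r_prev = q·r_cur + r_new produces the new row as (previous row) − q·(current row):
  row A: (70, 1, 0)   [1·70 + 0·17 = 70]
  row B: (17, 0, 1)   [0·70 + 1·17 = 17]
  70 = 4·17 + 2   → row C = row A − 4·row B = (2, 1, −4)   [check: 1·70 − 4·17 = 2]
  17 = 8·2 + 1   → row D = row B − 8·row C = (1, −8, 33)   [check: −8·70 + 33·17 = 1]
  2 = 2·1 + 0   → remainder 0, stop. gcd = 1 (last nonzero row D).
The gcd is 1, so 17 is invertible mod 70. The last nonzero row gives −8·70 + 33·17 = 1, so t = 33. So 17^(−1) ≡ 33 (mod 70). Verify: 17 · 33 = 561 ≡ 1 (mod 70). ✓

Final answer: 17^(−1) ≡ 33 (mod 70)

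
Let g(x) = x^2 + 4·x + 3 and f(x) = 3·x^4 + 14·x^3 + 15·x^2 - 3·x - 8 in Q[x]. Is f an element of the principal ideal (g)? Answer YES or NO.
In Q[x] the ideal (g) consists of all multiples of g, so f ∈ (g) iff g | f, i.e. iff the remainder of f on division by g is 0. Divide f by g (g is monic, so eliminate the leading term of the running remainder at each step):
  leading term 3·x^4: subtract (3·x^2)·g(x) = 3·x^4 + 12·x^3 + 9·x^2, leaving 2·x^3 + 6·x^2 - 3·x - 8
  leading term 2·x^3: subtract (2·x)·g(x) = 2·x^3 + 8·x^2 + 6·x, leaving -2·x^2 - 9·x - 8
  leading term -2·x^2: subtract (-2)·g(x) = -2·x^2 - 8·x - 6, leaving -x - 2
The remainder r(x) = -x - 2 ≠ 0 (and deg r < deg g), so g ∤ f, i.e. f ∉ (g).

Final answer: NO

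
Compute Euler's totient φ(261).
φ(261) = 168

φ is multiplicative, with φ(p^e) = p^e − p^(e−1). Factorise 261 = 3^2 · 29. Then
  φ(261) = (3^2 − 3^1) · (29 − 1) = 6 · 28 = 168.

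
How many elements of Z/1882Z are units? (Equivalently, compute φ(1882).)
Z/1882Z has φ(1882) = 940 units

An element a ∈ Z/1882Z is a unit iff gcd(a, 1882) = 1, so the number of units is φ(1882). φ is multiplicative, with φ(p^e) = p^e − p^(e−1). Factorise 1882 = 2 · 941. Then
  φ(1882) = (2 − 1) · (941 − 1) = 1 · 940 = 940.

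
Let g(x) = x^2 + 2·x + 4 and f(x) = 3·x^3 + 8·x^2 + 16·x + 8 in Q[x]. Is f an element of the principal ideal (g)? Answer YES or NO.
YES

In Q[x] the ideal (g) consists of all multiples of g, so f ∈ (g) iff g | f, i.e. iff the remainder of f on division by g is 0. Divide f by g (g is monic, so eliminate the leading term of the running remainder at each step):
  leading term 3·x^3: subtract (3·x)·g(x) = 3·x^3 + 6·x^2 + 12·x, leaving 2·x^2 + 4·x + 8
  leading term 2·x^2: subtract (2)·g(x) = 2·x^2 + 4·x + 8, leaving 0
The remainder is 0, so f(x) = g(x) · h(x) with h(x) = 3·x + 2. Hence g | f, i.e. f ∈ (g).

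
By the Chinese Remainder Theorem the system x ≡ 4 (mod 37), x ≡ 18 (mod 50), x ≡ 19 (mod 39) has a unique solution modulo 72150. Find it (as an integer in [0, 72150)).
The moduli 37, 50, 39 are pairwise coprime, so by the CRT there is a unique solution mod 37·50·39 = 72150.
Solve by successive substitution. Start with x ≡ 4 (mod 37).
  Combine with x ≡ 18 (mod 50): write x = 4 + 37·t and require 4 + 37·t ≡ 18 (mod 50), i.e. 37·t ≡ 18 − 4 ≡ 14 (mod 50). Since 37^(−1) ≡ 23 (mod 50), t ≡ 23·14 ≡ 22 (mod 50). So x ≡ 4 + 37·22 = 818 (mod 1850).
  Combine with x ≡ 19 (mod 39): write x = 818 + 1850·t and require 818 + 1850·t ≡ 19 (mod 39), i.e. 1850·t ≡ 19 − 818 ≡ 20 (mod 39). Since 1850^(−1) ≡ 23 (mod 39) (1850 ≡ 17 (mod 39)), t ≡ 23·20 ≡ 31 (mod 39). So x ≡ 818 + 1850·31 = 58168 (mod 72150).
Unique solution in [0, 72150): x = 58168.

Final answer: x ≡ 58168 (mod 72150); the representative in [0, 72150) is 58168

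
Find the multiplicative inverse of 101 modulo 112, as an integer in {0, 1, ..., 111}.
101^(−1) ≡ 61 (mod 112)

Apply the extended Euclidean algorithm to (112, 101), tracking rows (r, s, t) with s·112 + t·101 = r. Each division r_prev = q·r_cur + r_new produces the new row as (previous row) − q·(current row):
  row A: (112, 1, 0)   [1·112 + 0·101 = 112]
  row B: (101, 0, 1)   [0·112 + 1·101 = 101]
  112 = 1·101 + 11   → row C = row A − 1·row B = (11, 1, −1)   [check: 1·112 − 1·101 = 11]
  101 = 9·11 + 2   → row D = row B − 9·row C = (2, −9, 10)   [check: −9·112 + 10·101 = 2]
  11 = 5·2 + 1   → row E = row C − 5·row D = (1, 46, −51)   [check: 46·112 − 51·101 = 1]
  2 = 2·1 + 0   → remainder 0, stop. gcd = 1 (last nonzero row E).
The gcd is 1, so 101 is invertible mod 112. The last nonzero row gives 46·112 − 51·101 = 1, so t = −51. So 101^(−1) ≡ −51 ≡ 61 (mod 112). Verify: 101 · 61 = 6161 ≡ 1 (mod 112). ✓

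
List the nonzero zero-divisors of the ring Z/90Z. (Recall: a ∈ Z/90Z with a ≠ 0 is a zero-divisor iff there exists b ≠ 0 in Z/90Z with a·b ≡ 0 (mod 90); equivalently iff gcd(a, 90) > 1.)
An element a ∈ Z/90Z (with a ≠ 0) is a zero-divisor iff gcd(a, 90) > 1 (because a is a unit precisely when gcd(a, n) = 1, and in Z/nZ every nonzero, non-unit element is a zero-divisor). Scan a = 1, ..., 89 and keep those with gcd(a, 90) > 1:
  gcd(2, 90) = 2, gcd(3, 90) = 3, gcd(4, 90) = 2, gcd(5, 90) = 5, gcd(6, 90) = 6, gcd(8, 90) = 2, gcd(9, 90) = 9, gcd(10, 90) = 10, gcd(12, 90) = 6, gcd(14, 90) = 2, gcd(15, 90) = 15, gcd(16, 90) = 2, gcd(18, 90) = 18, gcd(20, 90) = 10, gcd(21, 90) = 3, gcd(22, 90) = 2, gcd(24, 90) = 6, gcd(25, 90) = 5, gcd(26, 90) = 2, gcd(27, 90) = 9, gcd(28, 90) = 2, gcd(30, 90) = 30, gcd(32, 90) = 2, gcd(33, 90) = 3, gcd(34, 90) = 2, gcd(35, 90) = 5, gcd(36, 90) = 18, gcd(38, 90) = 2, gcd(39, 90) = 3, gcd(40, 90) = 10, gcd(42, 90) = 6, gcd(44, 90) = 2, gcd(45, 90) = 45, gcd(46, 90) = 2, gcd(48, 90) = 6, gcd(50, 90) = 10, gcd(51, 90) = 3, gcd(52, 90) = 2, gcd(54, 90) = 18, gcd(55, 90) = 5, gcd(56, 90) = 2, gcd(57, 90) = 3, gcd(58, 90) = 2, gcd(60, 90) = 30, gcd(62, 90) = 2, gcd(63, 90) = 9, gcd(64, 90) = 2, gcd(65, 90) = 5, gcd(66, 90) = 6, gcd(68, 90) = 2, gcd(69, 90) = 3, gcd(70, 90) = 10, gcd(72, 90) = 18, gcd(74, 90) = 2, gcd(75, 90) = 15, gcd(76, 90) = 2, gcd(78, 90) = 6, gcd(80, 90) = 10, gcd(81, 90) = 9, gcd(82, 90) = 2, gcd(84, 90) = 6, gcd(85, 90) = 5, gcd(86, 90) = 2, gcd(87, 90) = 3, gcd(88, 90) = 2.
All other a ∈ {1, ..., 89} have gcd(a, 90) = 1 and are units. So the nonzero zero-divisors are exactly the 65 values of a appearing in this scan.

Final answer: nonzero zero-divisors of Z/90Z = {2, 3, 4, 5, 6, 8, 9, 10, 12, 14, 15, 16, 18, 20, 21, 22, 24, 25, 26, 27, 28, 30, 32, 33, 34, 35, 36, 38, 39, 40, 42, 44, 45, 46, 48, 50, 51, 52, 54, 55, 56, 57, 58, 60, 62, 63, 64, 65, 66, 68, 69, 70, 72, 74, 75, 76, 78, 80, 81, 82, 84, 85, 86, 87, 88}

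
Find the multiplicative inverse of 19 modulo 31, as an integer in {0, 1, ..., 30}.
Apply the extended Euclidean algorithm to (31, 19), tracking rows (r, s, t) with s·31 + t·19 = r. Each division r_prev = q·r_cur + r_new produces the new row as (previous row) − q·(current row):
  row A: (31, 1, 0)   [1·31 + 0·19 = 31]
  row B: (19, 0, 1)   [0·31 + 1·19 = 19]
  31 = 1·19 + 12   → row C = row A − 1·row B = (12, 1, −1)   [check: 1·31 − 1·19 = 12]
  19 = 1·12 + 7   → row D = row B − 1·row C = (7, −1, 2)   [check: −1·31 + 2·19 = 7]
  12 = 1·7 + 5   → row E = row C − 1·row D = (5, 2, −3)   [check: 2·31 − 3·19 = 5]
  7 = 1·5 + 2   → row F = row D − 1·row E = (2, −3, 5)   [check: −3·31 + 5·19 = 2]
  5 = 2·2 + 1   → row G = row E − 2·row F = (1, 8, −13)   [check: 8·31 − 13·19 = 1]
  2 = 2·1 + 0   → remainder 0, stop. gcd = 1 (last nonzero row G).
The gcd is 1, so 19 is invertible mod 31. The last nonzero row gives 8·31 − 13·19 = 1, so t = −13. So 19^(−1) ≡ −13 ≡ 18 (mod 31). Verify: 19 · 18 = 342 ≡ 1 (mod 31). ✓

Final answer: 19^(−1) ≡ 18 (mod 31)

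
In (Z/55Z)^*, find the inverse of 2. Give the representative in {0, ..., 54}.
2^(−1) ≡ 28 (mod 55)

Apply the extended Euclidean algorithm to (55, 2), tracking rows (r, s, t) with s·55 + t·2 = r. Each division r_prev = q·r_cur + r_new produces the new row as (previous row) − q·(current row):
  row A: (55, 1, 0)   [1·55 + 0·2 = 55]
  row B: (2, 0, 1)   [0·55 + 1·2 = 2]
  55 = 27·2 + 1   → row C = row A − 27·row B = (1, 1, −27)   [check: 1·55 − 27·2 = 1]
  2 = 2·1 + 0   → remainder 0, stop. gcd = 1 (last nonzero row C).
The gcd is 1, so 2 is invertible mod 55. The last nonzero row gives 1·55 − 27·2 = 1, so t = −27. So 2^(−1) ≡ −27 ≡ 28 (mod 55). Verify: 2 · 28 = 56 ≡ 1 (mod 55). ✓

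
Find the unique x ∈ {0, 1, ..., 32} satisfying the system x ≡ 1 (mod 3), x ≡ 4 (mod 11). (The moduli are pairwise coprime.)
x ≡ 4 (mod 33); the representative in [0, 33) is 4

The moduli 3, 11 are pairwise coprime, so by the CRT there is a unique solution mod 3·11 = 33.
Solve by successive substitution. Start with x ≡ 1 (mod 3).
  Combine with x ≡ 4 (mod 11): write x = 1 + 3·t and require 1 + 3·t ≡ 4 (mod 11), i.e. 3·t ≡ 4 − 1 ≡ 3 (mod 11). Since 3^(−1) ≡ 4 (mod 11), t ≡ 4·3 ≡ 1 (mod 11). So x ≡ 1 + 3·1 = 4 (mod 33).
Unique solution in [0, 33): x = 4.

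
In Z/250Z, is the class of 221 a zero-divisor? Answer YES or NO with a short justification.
gcd(221, 250) = 1, so 221 is a unit in Z/250Z (it has a multiplicative inverse). A unit cannot be a zero-divisor: if 221·b ≡ 0 then multiplying both sides by 221^(−1) gives b ≡ 0. So 221 is not a zero-divisor.

Final answer: NO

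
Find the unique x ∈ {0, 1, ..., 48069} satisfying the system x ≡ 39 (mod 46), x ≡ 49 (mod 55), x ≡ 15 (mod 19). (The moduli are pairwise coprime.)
The moduli 46, 55, 19 are pairwise coprime, so by the CRT there is a unique solution mod 46·55·19 = 48070.
Solve by successive substitution. Start with x ≡ 39 (mod 46).
  Combine with x ≡ 49 (mod 55): write x = 39 + 46·t and require 39 + 46·t ≡ 49 (mod 55), i.e. 46·t ≡ 49 − 39 ≡ 10 (mod 55). Since 46^(−1) ≡ 6 (mod 55), t ≡ 6·10 ≡ 5 (mod 55). So x ≡ 39 + 46·5 = 269 (mod 2530).
  Combine with x ≡ 15 (mod 19): write x = 269 + 2530·t and require 269 + 2530·t ≡ 15 (mod 19), i.e. 2530·t ≡ 15 − 269 ≡ 12 (mod 19). Since 2530^(−1) ≡ 13 (mod 19) (2530 ≡ 3 (mod 19)), t ≡ 13·12 ≡ 4 (mod 19). So x ≡ 269 + 2530·4 = 10389 (mod 48070).
Unique solution in [0, 48070): x = 10389.

Final answer: x ≡ 10389 (mod 48070); the representative in [0, 48070) is 10389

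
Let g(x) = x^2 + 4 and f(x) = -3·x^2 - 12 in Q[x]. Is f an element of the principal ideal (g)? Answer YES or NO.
In Q[x] the ideal (g) consists of all multiples of g, so f ∈ (g) iff g | f, i.e. iff the remainder of f on division by g is 0. Divide f by g (g is monic, so eliminate the leading term of the running remainder at each step):
  leading term -3·x^2: subtract (-3)·g(x) = -3·x^2 - 12, leaving 0
The remainder is 0, so f(x) = g(x) · h(x) with h(x) = -3. Hence g | f, i.e. f ∈ (g).

Final answer: YES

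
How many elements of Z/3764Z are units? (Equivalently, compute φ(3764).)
Z/3764Z has φ(3764) = 1880 units

An element a ∈ Z/3764Z is a unit iff gcd(a, 3764) = 1, so the number of units is φ(3764). φ is multiplicative, with φ(p^e) = p^e − p^(e−1). Factorise 3764 = 2^2 · 941. Then
  φ(3764) = (2^2 − 2^1) · (941 − 1) = 2 · 940 = 1880.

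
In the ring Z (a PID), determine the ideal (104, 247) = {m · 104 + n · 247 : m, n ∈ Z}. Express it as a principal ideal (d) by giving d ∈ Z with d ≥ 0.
(104, 247) = (13); d = 13

In the PID Z, (a, b) is generated by gcd(a, b). Compute gcd(247, 104) with the extended Euclidean algorithm, tracking rows (r, s, t) with s·247 + t·104 = r:
  row A: (247, 1, 0)   [1·247 + 0·104 = 247]
  row B: (104, 0, 1)   [0·247 + 1·104 = 104]
  247 = 2·104 + 39   → row C = row A − 2·row B = (39, 1, −2)   [check: 1·247 − 2·104 = 39]
  104 = 2·39 + 26   → row D = row B − 2·row C = (26, −2, 5)   [check: −2·247 + 5·104 = 26]
  39 = 1·26 + 13   → row E = row C − 1·row D = (13, 3, −7)   [check: 3·247 − 7·104 = 13]
  26 = 2·13 + 0   → remainder 0, stop. gcd = 13 (last nonzero row E).
So gcd(104, 247) = 13, with Bézout identity 3·247 − 7·104 = 13. Containment (⊇): the Bézout identity exhibits 13 as an element of (104, 247), giving (13) ⊆ (104, 247). Containment (⊆): since 13 | 104 and 13 | 247 (104 = 13·8, 247 = 13·19), every Z-linear combination of 104 and 247 is divisible by 13, so (104, 247) ⊆ (13). Therefore (104, 247) = (13), d = 13.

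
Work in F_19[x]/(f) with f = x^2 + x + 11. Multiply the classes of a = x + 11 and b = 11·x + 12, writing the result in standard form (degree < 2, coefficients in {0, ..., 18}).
a · b ≡ 8·x + 11 (mod f(x))

Multiply as integer polynomials: a · b = 11·x^2 + 133·x + 132. Reducing coefficients mod 19: a · b ≡ 11·x^2 + 18. Now divide by f(x) = x^2 + x + 11 in F_19[x], eliminating the leading term at each step:
  leading term 11·x^2: subtract (11)·f(x) = 11·x^2 + 11·x + 7, leaving 8·x + 11 (coefficients mod 19)
The degree is now < 2, so this is the remainder. Hence a · b ≡ 8·x + 11 in F_19[x]/(f).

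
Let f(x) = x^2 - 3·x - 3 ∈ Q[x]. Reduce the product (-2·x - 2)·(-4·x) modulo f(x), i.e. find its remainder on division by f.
a · b ≡ 32·x + 24 (mod f(x))

First multiply in Q[x] without reducing: a · b = 8·x^2 + 8·x. Now divide by f(x) = x^2 - 3·x - 3, eliminating the leading term at each step:
  leading term 8·x^2: subtract (8)·f(x) = 8·x^2 - 24·x - 24, leaving 32·x + 24
The degree is now < 2, so this is the remainder. Hence a · b ≡ 32·x + 24 in Q[x]/(f).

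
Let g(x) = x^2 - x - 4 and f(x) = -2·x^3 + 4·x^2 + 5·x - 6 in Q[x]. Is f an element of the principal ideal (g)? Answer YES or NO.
In Q[x] the ideal (g) consists of all multiples of g, so f ∈ (g) iff g | f, i.e. iff the remainder of f on division by g is 0. Divide f by g (g is monic, so eliminate the leading term of the running remainder at each step):
  leading term -2·x^3: subtract (-2·x)·g(x) = -2·x^3 + 2·x^2 + 8·x, leaving 2·x^2 - 3·x - 6
  leading term 2·x^2: subtract (2)·g(x) = 2·x^2 - 2·x - 8, leaving 2 - x
The remainder r(x) = 2 - x ≠ 0 (and deg r < deg g), so g ∤ f, i.e. f ∉ (g).

Final answer: NO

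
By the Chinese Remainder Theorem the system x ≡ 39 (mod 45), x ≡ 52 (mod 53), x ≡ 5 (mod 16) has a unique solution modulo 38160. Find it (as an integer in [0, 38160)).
The moduli 45, 53, 16 are pairwise coprime, so by the CRT there is a unique solution mod 45·53·16 = 38160.
Solve by successive substitution. Start with x ≡ 39 (mod 45).
  Combine with x ≡ 52 (mod 53): write x = 39 + 45·t and require 39 + 45·t ≡ 52 (mod 53), i.e. 45·t ≡ 52 − 39 ≡ 13 (mod 53). Since 45^(−1) ≡ 33 (mod 53), t ≡ 33·13 ≡ 5 (mod 53). So x ≡ 39 + 45·5 = 264 (mod 2385).
  Combine with x ≡ 5 (mod 16): write x = 264 + 2385·t and require 264 + 2385·t ≡ 5 (mod 16), i.e. 2385·t ≡ 5 − 264 ≡ 13 (mod 16). Since 2385^(−1) ≡ 1 (mod 16) (2385 ≡ 1 (mod 16)), t ≡ 1·13 ≡ 13 (mod 16). So x ≡ 264 + 2385·13 = 31269 (mod 38160).
Unique solution in [0, 38160): x = 31269.

Final answer: x ≡ 31269 (mod 38160); the representative in [0, 38160) is 31269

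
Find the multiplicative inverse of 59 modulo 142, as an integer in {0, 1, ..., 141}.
Apply the extended Euclidean algorithm to (142, 59), tracking rows (r, s, t) with s·142 + t·59 = r. Each division r_prev = q·r_cur + r_new produces the new row as (previous row) − q·(current row):
  row A: (142, 1, 0)   [1·142 + 0·59 = 142]
  row B: (59, 0, 1)   [0·142 + 1·59 = 59]
  142 = 2·59 + 24   → row C = row A − 2·row B = (24, 1, −2)   [check: 1·142 − 2·59 = 24]
  59 = 2·24 + 11   → row D = row B − 2·row C = (11, −2, 5)   [check: −2·142 + 5·59 = 11]
  24 = 2·11 + 2   → row E = row C − 2·row D = (2, 5, −12)   [check: 5·142 − 12·59 = 2]
  11 = 5·2 + 1   → row F = row D − 5·row E = (1, −27, 65)   [check: −27·142 + 65·59 = 1]
  2 = 2·1 + 0   → remainder 0, stop. gcd = 1 (last nonzero row F).
The gcd is 1, so 59 is invertible mod 142. The last nonzero row gives −27·142 + 65·59 = 1, so t = 65. So 59^(−1) ≡ 65 (mod 142). Verify: 59 · 65 = 3835 ≡ 1 (mod 142). ✓

Final answer: 59^(−1) ≡ 65 (mod 142)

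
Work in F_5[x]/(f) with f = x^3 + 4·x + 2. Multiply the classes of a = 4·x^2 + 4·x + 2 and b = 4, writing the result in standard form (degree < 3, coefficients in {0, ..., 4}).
Multiply as integer polynomials: a · b = 16·x^2 + 16·x + 8. Reducing coefficients mod 5: a · b ≡ x^2 + x + 3. This already has degree < 3, so no reduction by f is needed. Hence a · b ≡ x^2 + x + 3 in F_5[x]/(f).

Final answer: a · b ≡ x^2 + x + 3 (mod f(x))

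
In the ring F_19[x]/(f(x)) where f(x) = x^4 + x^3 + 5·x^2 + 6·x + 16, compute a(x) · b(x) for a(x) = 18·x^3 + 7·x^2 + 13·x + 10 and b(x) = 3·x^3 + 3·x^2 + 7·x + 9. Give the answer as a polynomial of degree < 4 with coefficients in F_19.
a · b ≡ 13·x^3 + 4·x^2 + 6·x + 3 (mod f(x))

Multiply as integer polynomials: a · b = 54·x^6 + 75·x^5 + 186·x^4 + 280·x^3 + 184·x^2 + 187·x + 90. Reducing coefficients mod 19: a · b ≡ 16·x^6 + 18·x^5 + 15·x^4 + 14·x^3 + 13·x^2 + 16·x + 14. Now divide by f(x) = x^4 + x^3 + 5·x^2 + 6·x + 16 in F_19[x], eliminating the leading term at each step:
  leading term 16·x^6: subtract (16·x^2)·f(x) = 16·x^6 + 16·x^5 + 4·x^4 + x^3 + 9·x^2, leaving 2·x^5 + 11·x^4 + 13·x^3 + 4·x^2 + 16·x + 14 (coefficients mod 19)
  leading term 2·x^5: subtract (2·x)·f(x) = 2·x^5 + 2·x^4 + 10·x^3 + 12·x^2 + 13·x, leaving 9·x^4 + 3·x^3 + 11·x^2 + 3·x + 14 (coefficients mod 19)
  leading term 9·x^4: subtract (9)·f(x) = 9·x^4 + 9·x^3 + 7·x^2 + 16·x + 11, leaving 13·x^3 + 4·x^2 + 6·x + 3 (coefficients mod 19)
The degree is now < 4, so this is the remainder. Hence a · b ≡ 13·x^3 + 4·x^2 + 6·x + 3 in F_19[x]/(f).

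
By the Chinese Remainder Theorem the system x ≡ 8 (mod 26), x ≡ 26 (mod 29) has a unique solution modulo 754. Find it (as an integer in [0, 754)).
x ≡ 606 (mod 754); the representative in [0, 754) is 606

The moduli 26, 29 are pairwise coprime, so by the CRT there is a unique solution mod 26·29 = 754.
Solve by successive substitution. Start with x ≡ 8 (mod 26).
  Combine with x ≡ 26 (mod 29): write x = 8 + 26·t and require 8 + 26·t ≡ 26 (mod 29), i.e. 26·t ≡ 26 − 8 ≡ 18 (mod 29). Since 26^(−1) ≡ 19 (mod 29), t ≡ 19·18 ≡ 23 (mod 29). So x ≡ 8 + 26·23 = 606 (mod 754).
Unique solution in [0, 754): x = 606.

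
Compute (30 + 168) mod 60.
18

Reduce the summands first: 168 ≡ 48 (mod 60), so 30 + 168 ≡ 30 + 48 (mod 60). 30 + 48 = 78; 78 = 1·60 + 18, so (30 + 168) mod 60 = 18.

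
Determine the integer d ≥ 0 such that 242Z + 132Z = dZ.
In the PID Z, (a, b) is generated by gcd(a, b). Compute gcd(242, 132) with the extended Euclidean algorithm, tracking rows (r, s, t) with s·242 + t·132 = r:
  row A: (242, 1, 0)   [1·242 + 0·132 = 242]
  row B: (132, 0, 1)   [0·242 + 1·132 = 132]
  242 = 1·132 + 110   → row C = row A − 1·row B = (110, 1, −1)   [check: 1·242 − 1·132 = 110]
  132 = 1·110 + 22   → row D = row B − 1·row C = (22, −1, 2)   [check: −1·242 + 2·132 = 22]
  110 = 5·22 + 0   → remainder 0, stop. gcd = 22 (last nonzero row D).
So gcd(242, 132) = 22, with Bézout identity −1·242 + 2·132 = 22. Containment (⊇): the Bézout identity exhibits 22 as an element of (242, 132), giving (22) ⊆ (242, 132). Containment (⊆): since 22 | 242 and 22 | 132 (242 = 22·11, 132 = 22·6), every Z-linear combination of 242 and 132 is divisible by 22, so (242, 132) ⊆ (22). Therefore (242, 132) = (22), d = 22.

Final answer: (242, 132) = (22); d = 22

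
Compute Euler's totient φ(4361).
φ is multiplicative, with φ(p^e) = p^e − p^(e−1). Factorise 4361 = 7^2 · 89. Then
  φ(4361) = (7^2 − 7^1) · (89 − 1) = 42 · 88 = 3696.

Final answer: φ(4361) = 3696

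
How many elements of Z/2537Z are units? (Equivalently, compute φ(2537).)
An element a ∈ Z/2537Z is a unit iff gcd(a, 2537) = 1, so the number of units is φ(2537). φ is multiplicative, with φ(p^e) = p^e − p^(e−1). Factorise 2537 = 43 · 59. Then
  φ(2537) = (43 − 1) · (59 − 1) = 42 · 58 = 2436.

Final answer: Z/2537Z has φ(2537) = 2436 units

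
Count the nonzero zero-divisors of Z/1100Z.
In Z/1100Z each nonzero element is either a unit (gcd with 1100 is 1) or a zero-divisor (gcd > 1). The number of units is φ(1100): factorise 1100 = 2^2 · 5^2 · 11, so φ(1100) = (2^2 − 2^1) · (5^2 − 5^1) · (11 − 1) = 2 · 20 · 10 = 400. The nonzero elements number 1100 − 1 = 1099. Hence the nonzero zero-divisors number 1099 − 400 = 699.

Final answer: Z/1100Z has 699 nonzero zero-divisors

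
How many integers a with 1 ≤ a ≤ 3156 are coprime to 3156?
1048

The number of a ∈ {1, ..., 3156} with gcd(a, 3156) = 1 is by definition Euler's totient φ(3156). φ is multiplicative, with φ(p^e) = p^e − p^(e−1). Factorise 3156 = 2^2 · 3 · 263. Then
  φ(3156) = (2^2 − 2^1) · (3 − 1) · (263 − 1) = 2 · 2 · 262 = 1048.
So there are 1048 such integers.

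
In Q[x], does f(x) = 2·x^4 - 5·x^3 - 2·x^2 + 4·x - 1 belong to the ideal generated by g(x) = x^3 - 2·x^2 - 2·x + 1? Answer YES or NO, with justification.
YES

In Q[x] the ideal (g) consists of all multiples of g, so f ∈ (g) iff g | f, i.e. iff the remainder of f on division by g is 0. Divide f by g (g is monic, so eliminate the leading term of the running remainder at each step):
  leading term 2·x^4: subtract (2·x)·g(x) = 2·x^4 - 4·x^3 - 4·x^2 + 2·x, leaving -x^3 + 2·x^2 + 2·x - 1
  leading term -x^3: subtract (-1)·g(x) = -x^3 + 2·x^2 + 2·x - 1, leaving 0
The remainder is 0, so f(x) = g(x) · h(x) with h(x) = 2·x - 1. Hence g | f, i.e. f ∈ (g).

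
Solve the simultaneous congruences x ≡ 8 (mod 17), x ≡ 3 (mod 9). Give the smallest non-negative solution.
The moduli 17, 9 are pairwise coprime, so by the CRT there is a unique solution mod 17·9 = 153.
Solve by successive substitution. Start with x ≡ 8 (mod 17).
  Combine with x ≡ 3 (mod 9): write x = 8 + 17·t and require 8 + 17·t ≡ 3 (mod 9), i.e. 17·t ≡ 3 − 8 ≡ 4 (mod 9). Since 17^(−1) ≡ 8 (mod 9) (17 ≡ 8 (mod 9)), t ≡ 8·4 ≡ 5 (mod 9). So x ≡ 8 + 17·5 = 93 (mod 153).
Unique solution in [0, 153): x = 93.

Final answer: x ≡ 93 (mod 153); the representative in [0, 153) is 93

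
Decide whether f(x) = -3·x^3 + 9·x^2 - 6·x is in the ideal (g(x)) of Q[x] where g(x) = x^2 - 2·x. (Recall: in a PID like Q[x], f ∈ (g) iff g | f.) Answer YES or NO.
YES

In Q[x] the ideal (g) consists of all multiples of g, so f ∈ (g) iff g | f, i.e. iff the remainder of f on division by g is 0. Divide f by g (g is monic, so eliminate the leading term of the running remainder at each step):
  leading term -3·x^3: subtract (-3·x)·g(x) = -3·x^3 + 6·x^2, leaving 3·x^2 - 6·x
  leading term 3·x^2: subtract (3)·g(x) = 3·x^2 - 6·x, leaving 0
The remainder is 0, so f(x) = g(x) · h(x) with h(x) = 3 - 3·x. Hence g | f, i.e. f ∈ (g).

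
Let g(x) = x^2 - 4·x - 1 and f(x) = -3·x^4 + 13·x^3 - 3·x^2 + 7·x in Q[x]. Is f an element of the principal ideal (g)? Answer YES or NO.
In Q[x] the ideal (g) consists of all multiples of g, so f ∈ (g) iff g | f, i.e. iff the remainder of f on division by g is 0. Divide f by g (g is monic, so eliminate the leading term of the running remainder at each step):
  leading term -3·x^4: subtract (-3·x^2)·g(x) = -3·x^4 + 12·x^3 + 3·x^2, leaving x^3 - 6·x^2 + 7·x
  leading term x^3: subtract (x)·g(x) = x^3 - 4·x^2 - x, leaving -2·x^2 + 8·x
  leading term -2·x^2: subtract (-2)·g(x) = -2·x^2 + 8·x + 2, leaving -2
The remainder r(x) = -2 ≠ 0 (and deg r < deg g), so g ∤ f, i.e. f ∉ (g).

Final answer: NO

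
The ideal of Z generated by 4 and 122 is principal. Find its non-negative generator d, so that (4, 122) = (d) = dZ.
In the PID Z, (a, b) is generated by gcd(a, b). Compute gcd(122, 4) with the extended Euclidean algorithm, tracking rows (r, s, t) with s·122 + t·4 = r:
  row A: (122, 1, 0)   [1·122 + 0·4 = 122]
  row B: (4, 0, 1)   [0·122 + 1·4 = 4]
  122 = 30·4 + 2   → row C = row A − 30·row B = (2, 1, −30)   [check: 1·122 − 30·4 = 2]
  4 = 2·2 + 0   → remainder 0, stop. gcd = 2 (last nonzero row C).
So gcd(4, 122) = 2, with Bézout identity 1·122 − 30·4 = 2. Containment (⊇): the Bézout identity exhibits 2 as an element of (4, 122), giving (2) ⊆ (4, 122). Containment (⊆): since 2 | 4 and 2 | 122 (4 = 2·2, 122 = 2·61), every Z-linear combination of 4 and 122 is divisible by 2, so (4, 122) ⊆ (2). Therefore (4, 122) = (2), d = 2.

Final answer: (4, 122) = (2); d = 2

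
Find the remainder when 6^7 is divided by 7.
6

Use repeated squaring. Binary(7) = 111. Walk through the bits of the exponent 7 left-to-right: at each bit after the leading one, square the running value, then multiply by 6 if the bit is 1 (always reducing mod 7):
  bit 1 = 1 (leading): start with 6.
  bit 2 = 1: square 6^2 = 36 ≡ 1; bit is 1, so multiply 1·6 = 6 (mod 7).
  bit 3 = 1: square 6^2 = 36 ≡ 1; bit is 1, so multiply 1·6 = 6 (mod 7).
Final value: 6^7 ≡ 6 (mod 7).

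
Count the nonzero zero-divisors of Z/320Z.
Z/320Z has 191 nonzero zero-divisors

In Z/320Z each nonzero element is either a unit (gcd with 320 is 1) or a zero-divisor (gcd > 1). The number of units is φ(320): factorise 320 = 2^6 · 5, so φ(320) = (2^6 − 2^5) · (5 − 1) = 32 · 4 = 128. The nonzero elements number 320 − 1 = 319. Hence the nonzero zero-divisors number 319 − 128 = 191.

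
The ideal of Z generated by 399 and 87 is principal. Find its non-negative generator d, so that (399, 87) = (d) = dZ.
In the PID Z, (a, b) is generated by gcd(a, b). Compute gcd(399, 87) with the extended Euclidean algorithm, tracking rows (r, s, t) with s·399 + t·87 = r:
  row A: (399, 1, 0)   [1·399 + 0·87 = 399]
  row B: (87, 0, 1)   [0·399 + 1·87 = 87]
  399 = 4·87 + 51   → row C = row A − 4·row B = (51, 1, −4)   [check: 1·399 − 4·87 = 51]
  87 = 1·51 + 36   → row D = row B − 1·row C = (36, −1, 5)   [check: −1·399 + 5·87 = 36]
  51 = 1·36 + 15   → row E = row C − 1·row D = (15, 2, −9)   [check: 2·399 − 9·87 = 15]
  36 = 2·15 + 6   → row F = row D − 2·row E = (6, −5, 23)   [check: −5·399 + 23·87 = 6]
  15 = 2·6 + 3   → row G = row E − 2·row F = (3, 12, −55)   [check: 12·399 − 55·87 = 3]
  6 = 2·3 + 0   → remainder 0, stop. gcd = 3 (last nonzero row G).
So gcd(399, 87) = 3, with Bézout identity 12·399 − 55·87 = 3. Containment (⊇): the Bézout identity exhibits 3 as an element of (399, 87), giving (3) ⊆ (399, 87). Containment (⊆): since 3 | 399 and 3 | 87 (399 = 3·133, 87 = 3·29), every Z-linear combination of 399 and 87 is divisible by 3, so (399, 87) ⊆ (3). Therefore (399, 87) = (3), d = 3.

Final answer: (399, 87) = (3); d = 3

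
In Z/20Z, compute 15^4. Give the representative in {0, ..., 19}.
5

Use repeated squaring. Binary(4) = 100. Walk through the bits of the exponent 4 left-to-right: at each bit after the leading one, square the running value, then multiply by 15 if the bit is 1 (always reducing mod 20):
  bit 1 = 1 (leading): start with 15.
  bit 2 = 0: square 15^2 = 225 ≡ 5 (mod 20).
  bit 3 = 0: square 5^2 = 25 ≡ 5 (mod 20).
Final value: 15^4 ≡ 5 (mod 20).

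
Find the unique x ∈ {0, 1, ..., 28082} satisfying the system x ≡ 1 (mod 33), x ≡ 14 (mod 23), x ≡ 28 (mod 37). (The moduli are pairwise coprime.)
The moduli 33, 23, 37 are pairwise coprime, so by the CRT there is a unique solution mod 33·23·37 = 28083.
Solve by successive substitution. Start with x ≡ 1 (mod 33).
  Combine with x ≡ 14 (mod 23): write x = 1 + 33·t and require 1 + 33·t ≡ 14 (mod 23), i.e. 33·t ≡ 14 − 1 ≡ 13 (mod 23). Since 33^(−1) ≡ 7 (mod 23) (33 ≡ 10 (mod 23)), t ≡ 7·13 ≡ 22 (mod 23). So x ≡ 1 + 33·22 = 727 (mod 759).
  Combine with x ≡ 28 (mod 37): write x = 727 + 759·t and require 727 + 759·t ≡ 28 (mod 37), i.e. 759·t ≡ 28 − 727 ≡ 4 (mod 37). Since 759^(−1) ≡ 2 (mod 37) (759 ≡ 19 (mod 37)), t ≡ 2·4 ≡ 8 (mod 37). So x ≡ 727 + 759·8 = 6799 (mod 28083).
Unique solution in [0, 28083): x = 6799.

Final answer: x ≡ 6799 (mod 28083); the representative in [0, 28083) is 6799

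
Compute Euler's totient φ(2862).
φ is multiplicative, with φ(p^e) = p^e − p^(e−1). Factorise 2862 = 2 · 3^3 · 53. Then
  φ(2862) = (2 − 1) · (3^3 − 3^2) · (53 − 1) = 1 · 18 · 52 = 936.

Final answer: φ(2862) = 936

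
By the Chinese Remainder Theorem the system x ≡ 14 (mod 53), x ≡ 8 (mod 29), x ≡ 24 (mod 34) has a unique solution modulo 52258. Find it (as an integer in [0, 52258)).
x ≡ 48032 (mod 52258); the representative in [0, 52258) is 48032

The moduli 53, 29, 34 are pairwise coprime, so by the CRT there is a unique solution mod 53·29·34 = 52258.
Solve by successive substitution. Start with x ≡ 14 (mod 53).
  Combine with x ≡ 8 (mod 29): write x = 14 + 53·t and require 14 + 53·t ≡ 8 (mod 29), i.e. 53·t ≡ 8 − 14 ≡ 23 (mod 29). Since 53^(−1) ≡ 23 (mod 29) (53 ≡ 24 (mod 29)), t ≡ 23·23 ≡ 7 (mod 29). So x ≡ 14 + 53·7 = 385 (mod 1537).
  Combine with x ≡ 24 (mod 34): write x = 385 + 1537·t and require 385 + 1537·t ≡ 24 (mod 34), i.e. 1537·t ≡ 24 − 385 ≡ 13 (mod 34). Since 1537^(−1) ≡ 5 (mod 34) (1537 ≡ 7 (mod 34)), t ≡ 5·13 ≡ 31 (mod 34). So x ≡ 385 + 1537·31 = 48032 (mod 52258).
Unique solution in [0, 52258): x = 48032.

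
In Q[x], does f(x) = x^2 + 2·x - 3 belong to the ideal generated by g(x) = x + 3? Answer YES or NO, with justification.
YES

In Q[x] the ideal (g) consists of all multiples of g, so f ∈ (g) iff g | f, i.e. iff the remainder of f on division by g is 0. Divide f by g (g is monic, so eliminate the leading term of the running remainder at each step):
  leading term x^2: subtract (x)·g(x) = x^2 + 3·x, leaving -x - 3
  leading term -x: subtract (-1)·g(x) = -x - 3, leaving 0
The remainder is 0, so f(x) = g(x) · h(x) with h(x) = x - 1. Hence g | f, i.e. f ∈ (g).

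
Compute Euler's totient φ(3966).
φ is multiplicative, with φ(p^e) = p^e − p^(e−1). Factorise 3966 = 2 · 3 · 661. Then
  φ(3966) = (2 − 1) · (3 − 1) · (661 − 1) = 1 · 2 · 660 = 1320.

Final answer: φ(3966) = 1320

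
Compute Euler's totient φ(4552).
φ(4552) = 2272

φ is multiplicative, with φ(p^e) = p^e − p^(e−1). Factorise 4552 = 2^3 · 569. Then
  φ(4552) = (2^3 − 2^2) · (569 − 1) = 4 · 568 = 2272.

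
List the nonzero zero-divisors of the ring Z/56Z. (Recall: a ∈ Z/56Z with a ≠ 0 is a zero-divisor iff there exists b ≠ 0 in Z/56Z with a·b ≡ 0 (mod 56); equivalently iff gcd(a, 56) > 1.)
An element a ∈ Z/56Z (with a ≠ 0) is a zero-divisor iff gcd(a, 56) > 1 (because a is a unit precisely when gcd(a, n) = 1, and in Z/nZ every nonzero, non-unit element is a zero-divisor). Scan a = 1, ..., 55 and keep those with gcd(a, 56) > 1:
  gcd(2, 56) = 2, gcd(4, 56) = 4, gcd(6, 56) = 2, gcd(7, 56) = 7, gcd(8, 56) = 8, gcd(10, 56) = 2, gcd(12, 56) = 4, gcd(14, 56) = 14, gcd(16, 56) = 8, gcd(18, 56) = 2, gcd(20, 56) = 4, gcd(21, 56) = 7, gcd(22, 56) = 2, gcd(24, 56) = 8, gcd(26, 56) = 2, gcd(28, 56) = 28, gcd(30, 56) = 2, gcd(32, 56) = 8, gcd(34, 56) = 2, gcd(35, 56) = 7, gcd(36, 56) = 4, gcd(38, 56) = 2, gcd(40, 56) = 8, gcd(42, 56) = 14, gcd(44, 56) = 4, gcd(46, 56) = 2, gcd(48, 56) = 8, gcd(49, 56) = 7, gcd(50, 56) = 2, gcd(52, 56) = 4, gcd(54, 56) = 2.
All other a ∈ {1, ..., 55} have gcd(a, 56) = 1 and are units. So the nonzero zero-divisors are exactly the 31 values of a appearing in this scan.

Final answer: nonzero zero-divisors of Z/56Z = {2, 4, 6, 7, 8, 10, 12, 14, 16, 18, 20, 21, 22, 24, 26, 28, 30, 32, 34, 35, 36, 38, 40, 42, 44, 46, 48, 49, 50, 52, 54}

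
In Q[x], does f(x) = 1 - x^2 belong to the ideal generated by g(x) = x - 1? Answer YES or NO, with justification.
YES

In Q[x] the ideal (g) consists of all multiples of g, so f ∈ (g) iff g | f, i.e. iff the remainder of f on division by g is 0. Divide f by g (g is monic, so eliminate the leading term of the running remainder at each step):
  leading term -x^2: subtract (-x)·g(x) = -x^2 + x, leaving 1 - x
  leading term -x: subtract (-1)·g(x) = 1 - x, leaving 0
The remainder is 0, so f(x) = g(x) · h(x) with h(x) = -x - 1. Hence g | f, i.e. f ∈ (g).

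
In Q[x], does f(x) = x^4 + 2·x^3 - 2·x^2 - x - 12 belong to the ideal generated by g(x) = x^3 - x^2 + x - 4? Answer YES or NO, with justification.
YES

In Q[x] the ideal (g) consists of all multiples of g, so f ∈ (g) iff g | f, i.e. iff the remainder of f on division by g is 0. Divide f by g (g is monic, so eliminate the leading term of the running remainder at each step):
  leading term x^4: subtract (x)·g(x) = x^4 - x^3 + x^2 - 4·x, leaving 3·x^3 - 3·x^2 + 3·x - 12
  leading term 3·x^3: subtract (3)·g(x) = 3·x^3 - 3·x^2 + 3·x - 12, leaving 0
The remainder is 0, so f(x) = g(x) · h(x) with h(x) = x + 3. Hence g | f, i.e. f ∈ (g).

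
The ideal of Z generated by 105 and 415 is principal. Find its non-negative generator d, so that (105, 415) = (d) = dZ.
In the PID Z, (a, b) is generated by gcd(a, b). Compute gcd(415, 105) with the extended Euclidean algorithm, tracking rows (r, s, t) with s·415 + t·105 = r:
  row A: (415, 1, 0)   [1·415 + 0·105 = 415]
  row B: (105, 0, 1)   [0·415 + 1·105 = 105]
  415 = 3·105 + 100   → row C = row A − 3·row B = (100, 1, −3)   [check: 1·415 − 3·105 = 100]
  105 = 1·100 + 5   → row D = row B − 1·row C = (5, −1, 4)   [check: −1·415 + 4·105 = 5]
  100 = 20·5 + 0   → remainder 0, stop. gcd = 5 (last nonzero row D).
So gcd(105, 415) = 5, with Bézout identity −1·415 + 4·105 = 5. Containment (⊇): the Bézout identity exhibits 5 as an element of (105, 415), giving (5) ⊆ (105, 415). Containment (⊆): since 5 | 105 and 5 | 415 (105 = 5·21, 415 = 5·83), every Z-linear combination of 105 and 415 is divisible by 5, so (105, 415) ⊆ (5). Therefore (105, 415) = (5), d = 5.

Final answer: (105, 415) = (5); d = 5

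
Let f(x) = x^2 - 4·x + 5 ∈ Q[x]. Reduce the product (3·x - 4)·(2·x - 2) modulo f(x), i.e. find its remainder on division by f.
a · b ≡ 10·x - 22 (mod f(x))

First multiply in Q[x] without reducing: a · b = 6·x^2 - 14·x + 8. Now divide by f(x) = x^2 - 4·x + 5, eliminating the leading term at each step:
  leading term 6·x^2: subtract (6)·f(x) = 6·x^2 - 24·x + 30, leaving 10·x - 22
The degree is now < 2, so this is the remainder. Hence a · b ≡ 10·x - 22 in Q[x]/(f).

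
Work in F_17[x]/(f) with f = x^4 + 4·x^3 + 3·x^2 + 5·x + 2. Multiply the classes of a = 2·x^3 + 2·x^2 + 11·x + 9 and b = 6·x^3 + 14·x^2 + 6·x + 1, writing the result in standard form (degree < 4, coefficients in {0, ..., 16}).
a · b ≡ 16·x^3 + 6·x^2 + 13·x + 9 (mod f(x))

Multiply as integer polynomials: a · b = 12·x^6 + 40·x^5 + 106·x^4 + 222·x^3 + 194·x^2 + 65·x + 9. Reducing coefficients mod 17: a · b ≡ 12·x^6 + 6·x^5 + 4·x^4 + x^3 + 7·x^2 + 14·x + 9. Now divide by f(x) = x^4 + 4·x^3 + 3·x^2 + 5·x + 2 in F_17[x], eliminating the leading term at each step:
  leading term 12·x^6: subtract (12·x^2)·f(x) = 12·x^6 + 14·x^5 + 2·x^4 + 9·x^3 + 7·x^2, leaving 9·x^5 + 2·x^4 + 9·x^3 + 14·x + 9 (coefficients mod 17)
  leading term 9·x^5: subtract (9·x)·f(x) = 9·x^5 + 2·x^4 + 10·x^3 + 11·x^2 + x, leaving 16·x^3 + 6·x^2 + 13·x + 9 (coefficients mod 17)
The degree is now < 4, so this is the remainder. Hence a · b ≡ 16·x^3 + 6·x^2 + 13·x + 9 in F_17[x]/(f).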